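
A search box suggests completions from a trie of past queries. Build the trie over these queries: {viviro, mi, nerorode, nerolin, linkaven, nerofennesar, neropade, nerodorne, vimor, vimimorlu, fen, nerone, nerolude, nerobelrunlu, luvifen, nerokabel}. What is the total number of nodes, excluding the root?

80

For each word, the new-node count is its length minus the longest prefix already in the trie:
  "viviro" → 6 new (v, i, v, i, r, o)
  "mi" → 2 new (m, i)
  "nerorode" → 8 new (n, e, r, o, r, o, d, e)
  "nerolin" → prefix "nero" already present; 3 new (l, i, n)
  "linkaven" → 8 new (l, i, n, k, a, v, e, n)
  "nerofennesar" → prefix "nero" already present; 8 new (f, e, n, n, e, s, a, r)
  "neropade" → prefix "nero" already present; 4 new (p, a, d, e)
  "nerodorne" → prefix "nero" already present; 5 new (d, o, r, n, e)
  "vimor" → prefix "vi" already present; 3 new (m, o, r)
  "vimimorlu" → prefix "vim" already present; 6 new (i, m, o, r, l, u)
  "fen" → 3 new (f, e, n)
  "nerone" → prefix "nero" already present; 2 new (n, e)
  "nerolude" → prefix "nerol" already present; 3 new (u, d, e)
  "nerobelrunlu" → prefix "nero" already present; 8 new (b, e, l, r, u, n, l, u)
  "luvifen" → prefix "l" already present; 6 new (u, v, i, f, e, n)
  "nerokabel" → prefix "nero" already present; 5 new (k, a, b, e, l)
Total nodes = 6 + 2 + 8 + 3 + 8 + 8 + 4 + 5 + 3 + 6 + 3 + 2 + 3 + 8 + 6 + 5 = 80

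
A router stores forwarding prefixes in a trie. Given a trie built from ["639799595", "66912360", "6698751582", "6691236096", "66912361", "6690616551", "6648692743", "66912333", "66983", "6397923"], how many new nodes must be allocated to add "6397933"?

2

Walking "6397933" from the root, the first 5 characters ("63979") follow existing edges; "3" is the first miss.
So 7 − 5 = 2 new nodes.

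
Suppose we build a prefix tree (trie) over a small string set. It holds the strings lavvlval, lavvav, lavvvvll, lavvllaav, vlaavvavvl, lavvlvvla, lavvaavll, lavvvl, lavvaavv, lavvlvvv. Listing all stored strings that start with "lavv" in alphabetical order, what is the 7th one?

lavvlvvv

Words with prefix "lavv", in lexicographic order: "lavvaavll", "lavvaavv", "lavvav", "lavvllaav", "lavvlval", "lavvlvvla", "lavvlvvv", "lavvvl", "lavvvvll"
Position 7: lavvlvvv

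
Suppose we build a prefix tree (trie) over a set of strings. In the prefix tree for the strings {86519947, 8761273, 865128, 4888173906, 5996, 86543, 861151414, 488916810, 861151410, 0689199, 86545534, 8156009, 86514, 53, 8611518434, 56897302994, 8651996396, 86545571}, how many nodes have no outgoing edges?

Leaves are exactly the stored words that no other stored word extends.
Those words: "0689199", "4888173906", "488916810", "53", "56897302994", "5996", "8156009", "861151410", "861151414", "8611518434", "865128", "86514", "86519947", "8651996396", "86543", "86545534", "86545571", "8761273"
Leaf count: 18

18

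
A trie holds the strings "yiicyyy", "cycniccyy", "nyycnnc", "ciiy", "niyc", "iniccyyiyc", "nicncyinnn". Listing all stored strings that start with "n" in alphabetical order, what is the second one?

niyc

Filter for "n…" and sort: "nicncyinnn", "niyc", "nyycnnc"
The 2nd is niyc.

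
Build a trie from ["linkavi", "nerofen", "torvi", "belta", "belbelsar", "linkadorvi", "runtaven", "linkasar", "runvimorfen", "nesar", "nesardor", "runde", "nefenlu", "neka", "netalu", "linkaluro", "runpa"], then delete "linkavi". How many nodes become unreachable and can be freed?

A node on "linkavi"'s path can go only if nothing else ends at it or branches off below it.
The suffix "vi" (2 nodes) is used only by "linkavi"; the node for "linka" still has the child "d", so pruning stops there.
Nodes removed: 2

2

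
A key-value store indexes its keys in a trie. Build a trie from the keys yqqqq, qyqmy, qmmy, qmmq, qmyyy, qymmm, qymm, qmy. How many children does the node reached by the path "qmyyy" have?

0

Walk "qmyyy" from the root, arriving at one node.
No stored string extends past "qmyyy".
That node has 0 child edges.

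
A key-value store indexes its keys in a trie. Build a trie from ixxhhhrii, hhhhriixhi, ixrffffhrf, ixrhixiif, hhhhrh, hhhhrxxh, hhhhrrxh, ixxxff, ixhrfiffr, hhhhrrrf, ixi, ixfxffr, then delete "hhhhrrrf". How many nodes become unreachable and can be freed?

2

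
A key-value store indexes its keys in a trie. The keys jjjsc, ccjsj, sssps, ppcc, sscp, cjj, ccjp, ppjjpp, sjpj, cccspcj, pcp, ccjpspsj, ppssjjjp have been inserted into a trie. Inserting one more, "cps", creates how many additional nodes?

Walking "cps" from the root, the first 1 characters ("c") follow existing edges; "p" is the first miss.
New nodes needed: |"cps"| − 1 = 3 − 1 = 2.

2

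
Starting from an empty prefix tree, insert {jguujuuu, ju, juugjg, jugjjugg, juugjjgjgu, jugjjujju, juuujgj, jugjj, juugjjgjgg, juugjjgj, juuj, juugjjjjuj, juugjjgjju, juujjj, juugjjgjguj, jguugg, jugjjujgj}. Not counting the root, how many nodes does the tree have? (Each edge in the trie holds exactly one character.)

Count nodes per top-level branch (shared prefixes stored once):
  'j'-branch (jguugg, jguujuuu, ju, jugjj, jugjjugg, jugjjujgj, jugjjujju, juugjg, juugjjgj, juugjjgjgg, juugjjgjgu, juugjjgjguj, juugjjgjju, juugjjjjuj, juuj, juujjj, juuujgj): 46 nodes
Sum: 46

46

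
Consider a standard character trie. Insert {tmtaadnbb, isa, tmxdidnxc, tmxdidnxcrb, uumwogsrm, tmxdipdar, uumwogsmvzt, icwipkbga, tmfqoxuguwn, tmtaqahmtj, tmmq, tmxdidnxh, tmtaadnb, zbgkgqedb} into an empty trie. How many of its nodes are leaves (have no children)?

12

A leaf is a node with no children — equivalently, the end of a word that is not a proper prefix of any other stored word.
Those words: "icwipkbga", "isa", "tmfqoxuguwn", "tmmq", "tmtaadnbb", "tmtaqahmtj", "tmxdidnxcrb", "tmxdidnxh", "tmxdipdar", "uumwogsmvzt", "uumwogsrm", "zbgkgqedb"
Leaf count: 12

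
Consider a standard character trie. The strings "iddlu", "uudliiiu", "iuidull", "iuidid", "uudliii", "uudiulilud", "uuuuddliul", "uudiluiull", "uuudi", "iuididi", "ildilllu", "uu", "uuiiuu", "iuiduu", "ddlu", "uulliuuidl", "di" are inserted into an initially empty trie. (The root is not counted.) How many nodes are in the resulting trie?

70

For each word, the new-node count is its length minus the longest prefix already in the trie:
  "iddlu" → 5 new (i, d, d, l, u)
  "uudliiiu" → 8 new (u, u, d, l, i, i, i, u)
  "iuidull" → prefix "i" already present; 6 new (u, i, d, u, l, l)
  "iuidid" → prefix "iuid" already present; 2 new (i, d)
  "uudliii" → prefix "uudliii" already present; 0 new (none)
  "uudiulilud" → prefix "uud" already present; 7 new (i, u, l, i, l, u, d)
  "uuuuddliul" → prefix "uu" already present; 8 new (u, u, d, d, l, i, u, l)
  "uudiluiull" → prefix "uudi" already present; 6 new (l, u, i, u, l, l)
  "uuudi" → prefix "uuu" already present; 2 new (d, i)
  "iuididi" → prefix "iuidid" already present; 1 new (i)
  "ildilllu" → prefix "i" already present; 7 new (l, d, i, l, l, l, u)
  "uu" → prefix "uu" already present; 0 new (none)
  "uuiiuu" → prefix "uu" already present; 4 new (i, i, u, u)
  "iuiduu" → prefix "iuidu" already present; 1 new (u)
  "ddlu" → 4 new (d, d, l, u)
  "uulliuuidl" → prefix "uu" already present; 8 new (l, l, i, u, u, i, d, l)
  "di" → prefix "d" already present; 1 new (i)
Total nodes = 5 + 8 + 6 + 2 + 0 + 7 + 8 + 6 + 2 + 1 + 7 + 0 + 4 + 1 + 4 + 8 + 1 = 70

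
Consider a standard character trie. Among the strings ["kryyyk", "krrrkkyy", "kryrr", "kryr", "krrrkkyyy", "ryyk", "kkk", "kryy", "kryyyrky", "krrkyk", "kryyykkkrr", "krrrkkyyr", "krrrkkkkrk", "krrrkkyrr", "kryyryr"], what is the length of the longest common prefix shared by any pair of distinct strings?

8

The deepest shared node is where two words last agree before diverging.
"krrrkkyy" and "krrrkkyyr" agree on "krrrkkyy" (8 characters) before diverging; nothing deeper is shared.
Longest shared-prefix length: 8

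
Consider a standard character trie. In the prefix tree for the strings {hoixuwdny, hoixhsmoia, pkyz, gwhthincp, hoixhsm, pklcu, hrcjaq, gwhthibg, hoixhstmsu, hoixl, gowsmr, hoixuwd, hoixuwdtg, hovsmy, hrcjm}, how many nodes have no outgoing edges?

13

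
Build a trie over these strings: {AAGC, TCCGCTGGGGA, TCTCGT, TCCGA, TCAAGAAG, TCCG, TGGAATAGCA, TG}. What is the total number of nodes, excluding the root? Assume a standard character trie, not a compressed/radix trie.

Insert word by word; a character creates a node only if that edge doesn't already exist:
  "AAGC" → 4 new (A, A, G, C)
  "TCCGCTGGGGA" → 11 new (T, C, C, G, C, T, G, G, G, G, A)
  "TCTCGT" → prefix "TC" already present; 4 new (T, C, G, T)
  "TCCGA" → prefix "TCCG" already present; 1 new (A)
  "TCAAGAAG" → prefix "TC" already present; 6 new (A, A, G, A, A, G)
  "TCCG" → prefix "TCCG" already present; 0 new (none)
  "TGGAATAGCA" → prefix "T" already present; 9 new (G, G, A, A, T, A, G, C, A)
  "TG" → prefix "TG" already present; 0 new (none)
Total nodes = 4 + 11 + 4 + 1 + 6 + 0 + 9 + 0 = 35

35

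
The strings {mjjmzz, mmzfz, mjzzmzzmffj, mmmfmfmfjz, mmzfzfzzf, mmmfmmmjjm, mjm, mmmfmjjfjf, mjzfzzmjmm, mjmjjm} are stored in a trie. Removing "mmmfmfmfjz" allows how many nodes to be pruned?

After clearing the end-marker at "mmmfmfmfjz", prune upward until reaching a node still needed by another word.
The suffix "fmfjz" (5 nodes) is used only by "mmmfmfmfjz"; the node for "mmmfm" still has the child "m", so pruning stops there.
Nodes removed: 5

5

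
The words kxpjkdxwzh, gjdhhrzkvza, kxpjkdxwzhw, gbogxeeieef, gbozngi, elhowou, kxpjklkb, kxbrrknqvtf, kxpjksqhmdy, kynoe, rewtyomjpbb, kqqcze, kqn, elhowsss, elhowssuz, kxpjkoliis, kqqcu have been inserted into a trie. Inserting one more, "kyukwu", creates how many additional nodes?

4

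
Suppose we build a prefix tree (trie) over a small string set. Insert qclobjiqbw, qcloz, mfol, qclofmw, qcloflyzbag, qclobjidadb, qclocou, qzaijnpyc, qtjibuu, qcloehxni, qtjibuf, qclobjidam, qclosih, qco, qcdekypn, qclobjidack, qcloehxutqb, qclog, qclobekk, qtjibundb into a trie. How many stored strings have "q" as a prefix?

19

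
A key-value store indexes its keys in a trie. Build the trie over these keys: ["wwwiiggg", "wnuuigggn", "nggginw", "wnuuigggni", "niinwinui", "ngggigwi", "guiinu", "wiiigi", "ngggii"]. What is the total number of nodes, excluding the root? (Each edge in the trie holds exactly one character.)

Count nodes per top-level branch (shared prefixes stored once):
  'g'-branch (guiinu): 6 nodes
  'n'-branch (ngggigwi, ngggii, nggginw, niinwinui): 19 nodes
  'w'-branch (wiiigi, wnuuigggn, wnuuigggni, wwwiiggg): 22 nodes
Sum: 47

47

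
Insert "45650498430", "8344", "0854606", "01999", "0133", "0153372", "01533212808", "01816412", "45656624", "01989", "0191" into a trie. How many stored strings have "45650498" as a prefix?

1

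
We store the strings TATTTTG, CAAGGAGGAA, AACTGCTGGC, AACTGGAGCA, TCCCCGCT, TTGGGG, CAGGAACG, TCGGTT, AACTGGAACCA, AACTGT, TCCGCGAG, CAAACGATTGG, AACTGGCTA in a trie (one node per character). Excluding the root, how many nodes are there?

75

Trace insertions, counting only characters that open a new branch:
  "TATTTTG" → 7 new (T, A, T, T, T, T, G)
  "CAAGGAGGAA" → 10 new (C, A, A, G, G, A, G, G, A, A)
  "AACTGCTGGC" → 10 new (A, A, C, T, G, C, T, G, G, C)
  "AACTGGAGCA" → prefix "AACTG" already present; 5 new (G, A, G, C, A)
  "TCCCCGCT" → prefix "T" already present; 7 new (C, C, C, C, G, C, T)
  "TTGGGG" → prefix "T" already present; 5 new (T, G, G, G, G)
  "CAGGAACG" → prefix "CA" already present; 6 new (G, G, A, A, C, G)
  "TCGGTT" → prefix "TC" already present; 4 new (G, G, T, T)
  "AACTGGAACCA" → prefix "AACTGGA" already present; 4 new (A, C, C, A)
  "AACTGT" → prefix "AACTG" already present; 1 new (T)
  "TCCGCGAG" → prefix "TCC" already present; 5 new (G, C, G, A, G)
  "CAAACGATTGG" → prefix "CAA" already present; 8 new (A, C, G, A, T, T, G, G)
  "AACTGGCTA" → prefix "AACTGG" already present; 3 new (C, T, A)
Total nodes = 7 + 10 + 10 + 5 + 7 + 5 + 6 + 4 + 4 + 1 + 5 + 8 + 3 = 75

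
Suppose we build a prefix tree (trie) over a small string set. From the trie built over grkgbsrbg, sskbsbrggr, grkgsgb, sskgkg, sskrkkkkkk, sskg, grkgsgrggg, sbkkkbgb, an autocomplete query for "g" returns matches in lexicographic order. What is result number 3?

Words with prefix "g", in lexicographic order: "grkgbsrbg", "grkgsgb", "grkgsgrggg"
The 3rd is grkgsgrggg.

grkgsgrggg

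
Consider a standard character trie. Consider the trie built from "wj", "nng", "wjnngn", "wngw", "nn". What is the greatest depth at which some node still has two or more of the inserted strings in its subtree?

2

Equivalently: take the maximum, over all pairs, of their longest common prefix length.
e.g. "nn" and "nng" share the prefix "nn" of length 2; no pair shares a longer one.
Longest shared-prefix length: 2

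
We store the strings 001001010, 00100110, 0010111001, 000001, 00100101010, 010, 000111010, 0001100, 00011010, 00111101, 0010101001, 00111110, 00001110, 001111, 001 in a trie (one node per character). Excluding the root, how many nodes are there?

51

Insert word by word; a character creates a node only if that edge doesn't already exist:
  "001001010" → 9 new (0, 0, 1, 0, 0, 1, 0, 1, 0)
  "00100110" → prefix "001001" already present; 2 new (1, 0)
  "0010111001" → prefix "0010" already present; 6 new (1, 1, 1, 0, 0, 1)
  "000001" → prefix "00" already present; 4 new (0, 0, 0, 1)
  "00100101010" → prefix "001001010" already present; 2 new (1, 0)
  "010" → prefix "0" already present; 2 new (1, 0)
  "000111010" → prefix "000" already present; 6 new (1, 1, 1, 0, 1, 0)
  "0001100" → prefix "00011" already present; 2 new (0, 0)
  "00011010" → prefix "000110" already present; 2 new (1, 0)
  "00111101" → prefix "001" already present; 5 new (1, 1, 1, 0, 1)
  "0010101001" → prefix "00101" already present; 5 new (0, 1, 0, 0, 1)
  "00111110" → prefix "001111" already present; 2 new (1, 0)
  "00001110" → prefix "0000" already present; 4 new (1, 1, 1, 0)
  "001111" → prefix "001111" already present; 0 new (none)
  "001" → prefix "001" already present; 0 new (none)
Total nodes = 9 + 2 + 6 + 4 + 2 + 2 + 6 + 2 + 2 + 5 + 5 + 2 + 4 + 0 + 0 = 51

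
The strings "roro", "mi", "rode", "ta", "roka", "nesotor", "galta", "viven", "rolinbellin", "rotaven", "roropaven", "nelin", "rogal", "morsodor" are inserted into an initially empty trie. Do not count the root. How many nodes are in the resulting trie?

61

Trace insertions, counting only characters that open a new branch:
  "roro" → 4 new (r, o, r, o)
  "mi" → 2 new (m, i)
  "rode" → prefix "ro" already present; 2 new (d, e)
  "ta" → 2 new (t, a)
  "roka" → prefix "ro" already present; 2 new (k, a)
  "nesotor" → 7 new (n, e, s, o, t, o, r)
  "galta" → 5 new (g, a, l, t, a)
  "viven" → 5 new (v, i, v, e, n)
  "rolinbellin" → prefix "ro" already present; 9 new (l, i, n, b, e, l, l, i, n)
  "rotaven" → prefix "ro" already present; 5 new (t, a, v, e, n)
  "roropaven" → prefix "roro" already present; 5 new (p, a, v, e, n)
  "nelin" → prefix "ne" already present; 3 new (l, i, n)
  "rogal" → prefix "ro" already present; 3 new (g, a, l)
  "morsodor" → prefix "m" already present; 7 new (o, r, s, o, d, o, r)
Total nodes = 4 + 2 + 2 + 2 + 2 + 7 + 5 + 5 + 9 + 5 + 5 + 3 + 3 + 7 = 61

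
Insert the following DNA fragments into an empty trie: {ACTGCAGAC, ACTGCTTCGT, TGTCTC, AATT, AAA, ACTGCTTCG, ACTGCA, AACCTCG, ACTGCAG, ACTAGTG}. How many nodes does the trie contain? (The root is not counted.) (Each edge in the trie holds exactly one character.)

33

Count nodes per top-level branch (shared prefixes stored once):
  'A'-branch (AAA, AACCTCG, AATT, ACTAGTG, ACTGCA, ACTGCAG, ACTGCAGAC, ACTGCTTCG, ACTGCTTCGT): 27 nodes
  'T'-branch (TGTCTC): 6 nodes
Sum: 33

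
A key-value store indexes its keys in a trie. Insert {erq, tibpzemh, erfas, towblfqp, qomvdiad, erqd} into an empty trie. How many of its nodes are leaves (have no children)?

Leaves are exactly the stored words that no other stored word extends.
Those words: "erfas", "erqd", "qomvdiad", "tibpzemh", "towblfqp"
Leaf count: 5

5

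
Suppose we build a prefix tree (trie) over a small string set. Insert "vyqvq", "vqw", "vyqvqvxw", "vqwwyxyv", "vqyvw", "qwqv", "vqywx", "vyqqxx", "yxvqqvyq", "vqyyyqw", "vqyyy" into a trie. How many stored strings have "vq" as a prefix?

Filter for entries beginning with "vq":
Words under "vq": vqw, vqwwyxyv, vqyvw, vqywx, vqyyy, vqyyyqw
Count: 6

6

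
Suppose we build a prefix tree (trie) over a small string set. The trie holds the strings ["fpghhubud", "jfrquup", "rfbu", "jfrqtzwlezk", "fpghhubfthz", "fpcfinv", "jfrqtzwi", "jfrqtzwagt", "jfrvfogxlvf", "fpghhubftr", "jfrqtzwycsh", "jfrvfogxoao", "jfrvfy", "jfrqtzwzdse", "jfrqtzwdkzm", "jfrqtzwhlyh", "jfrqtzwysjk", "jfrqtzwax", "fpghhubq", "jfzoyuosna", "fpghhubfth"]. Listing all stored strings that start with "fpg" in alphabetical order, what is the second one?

DFS of the "fpg" subtree visits, in order: "fpghhubfth", "fpghhubfthz", "fpghhubftr", "fpghhubq", "fpghhubud"
The 2nd is fpghhubfthz.

fpghhubfthz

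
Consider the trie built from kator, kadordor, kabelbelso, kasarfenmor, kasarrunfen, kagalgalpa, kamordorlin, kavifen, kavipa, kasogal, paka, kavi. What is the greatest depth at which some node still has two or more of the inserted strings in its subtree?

5

Equivalently: take the maximum, over all pairs, of their longest common prefix length.
"kasarfenmor" and "kasarrunfen" agree on "kasar" (5 characters) before diverging; nothing deeper is shared.
Longest shared-prefix length: 5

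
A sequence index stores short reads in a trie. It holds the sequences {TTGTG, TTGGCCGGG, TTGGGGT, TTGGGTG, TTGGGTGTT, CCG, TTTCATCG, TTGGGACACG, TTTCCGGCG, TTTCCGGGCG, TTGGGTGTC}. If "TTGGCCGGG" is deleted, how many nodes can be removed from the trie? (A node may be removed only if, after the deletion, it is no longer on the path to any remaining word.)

5

After clearing the end-marker at "TTGGCCGGG", prune upward until reaching a node still needed by another word.
The suffix "CCGGG" (5 nodes) is used only by "TTGGCCGGG"; the node for "TTGG" still has the child "G", so pruning stops there.
Nodes removed: 5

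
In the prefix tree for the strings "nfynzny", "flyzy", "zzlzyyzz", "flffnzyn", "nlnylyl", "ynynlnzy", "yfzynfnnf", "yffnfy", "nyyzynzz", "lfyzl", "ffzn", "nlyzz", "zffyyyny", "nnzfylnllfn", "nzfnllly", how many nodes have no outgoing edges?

15

A leaf is a node with no children — equivalently, the end of a word that is not a proper prefix of any other stored word.
Those words: "ffzn", "flffnzyn", "flyzy", "lfyzl", "nfynzny", "nlnylyl", "nlyzz", "nnzfylnllfn", "nyyzynzz", "nzfnllly", "yffnfy", "yfzynfnnf", "ynynlnzy", "zffyyyny", "zzlzyyzz"
Leaf count: 15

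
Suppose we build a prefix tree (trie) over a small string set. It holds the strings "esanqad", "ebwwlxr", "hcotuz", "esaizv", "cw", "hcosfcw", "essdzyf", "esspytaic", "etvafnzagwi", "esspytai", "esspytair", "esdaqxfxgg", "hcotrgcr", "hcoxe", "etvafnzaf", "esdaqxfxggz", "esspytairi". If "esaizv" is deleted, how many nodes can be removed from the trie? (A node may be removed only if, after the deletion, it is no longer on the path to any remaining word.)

Walk "esaizv" from the leaf back toward the root, removing each node that no remaining word uses.
The suffix "izv" (3 nodes) is used only by "esaizv"; the node for "esa" still has the child "n", so pruning stops there.
Nodes removed: 3

3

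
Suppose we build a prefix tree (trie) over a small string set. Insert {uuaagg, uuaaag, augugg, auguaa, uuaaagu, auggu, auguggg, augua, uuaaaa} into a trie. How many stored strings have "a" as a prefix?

5

Walk to "a"; the words in its subtree are exactly those with that prefix.
Words under "a": auggu, augua, auguaa, augugg, auguggg
Count: 5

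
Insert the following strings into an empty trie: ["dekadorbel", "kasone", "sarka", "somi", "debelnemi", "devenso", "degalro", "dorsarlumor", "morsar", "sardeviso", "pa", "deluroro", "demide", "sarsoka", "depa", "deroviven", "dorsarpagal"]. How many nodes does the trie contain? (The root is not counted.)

Insert word by word; a character creates a node only if that edge doesn't already exist:
  "dekadorbel" → 10 new (d, e, k, a, d, o, r, b, e, l)
  "kasone" → 6 new (k, a, s, o, n, e)
  "sarka" → 5 new (s, a, r, k, a)
  "somi" → prefix "s" already present; 3 new (o, m, i)
  "debelnemi" → prefix "de" already present; 7 new (b, e, l, n, e, m, i)
  "devenso" → prefix "de" already present; 5 new (v, e, n, s, o)
  "degalro" → prefix "de" already present; 5 new (g, a, l, r, o)
  "dorsarlumor" → prefix "d" already present; 10 new (o, r, s, a, r, l, u, m, o, r)
  "morsar" → 6 new (m, o, r, s, a, r)
  "sardeviso" → prefix "sar" already present; 6 new (d, e, v, i, s, o)
  "pa" → 2 new (p, a)
  "deluroro" → prefix "de" already present; 6 new (l, u, r, o, r, o)
  "demide" → prefix "de" already present; 4 new (m, i, d, e)
  "sarsoka" → prefix "sar" already present; 4 new (s, o, k, a)
  "depa" → prefix "de" already present; 2 new (p, a)
  "deroviven" → prefix "de" already present; 7 new (r, o, v, i, v, e, n)
  "dorsarpagal" → prefix "dorsar" already present; 5 new (p, a, g, a, l)
Total nodes = 10 + 6 + 5 + 3 + 7 + 5 + 5 + 10 + 6 + 6 + 2 + 6 + 4 + 4 + 2 + 7 + 5 = 93

93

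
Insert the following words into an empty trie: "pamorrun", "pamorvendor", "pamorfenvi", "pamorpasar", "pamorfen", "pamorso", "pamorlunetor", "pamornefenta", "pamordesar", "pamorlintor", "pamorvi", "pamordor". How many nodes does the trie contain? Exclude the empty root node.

Trace insertions, counting only characters that open a new branch:
  "pamorrun" → 8 new (p, a, m, o, r, r, u, n)
  "pamorvendor" → prefix "pamor" already present; 6 new (v, e, n, d, o, r)
  "pamorfenvi" → prefix "pamor" already present; 5 new (f, e, n, v, i)
  "pamorpasar" → prefix "pamor" already present; 5 new (p, a, s, a, r)
  "pamorfen" → prefix "pamorfen" already present; 0 new (none)
  "pamorso" → prefix "pamor" already present; 2 new (s, o)
  "pamorlunetor" → prefix "pamor" already present; 7 new (l, u, n, e, t, o, r)
  "pamornefenta" → prefix "pamor" already present; 7 new (n, e, f, e, n, t, a)
  "pamordesar" → prefix "pamor" already present; 5 new (d, e, s, a, r)
  "pamorlintor" → prefix "pamorl" already present; 5 new (i, n, t, o, r)
  "pamorvi" → prefix "pamorv" already present; 1 new (i)
  "pamordor" → prefix "pamord" already present; 2 new (o, r)
Total nodes = 8 + 6 + 5 + 5 + 0 + 2 + 7 + 7 + 5 + 5 + 1 + 2 = 53

53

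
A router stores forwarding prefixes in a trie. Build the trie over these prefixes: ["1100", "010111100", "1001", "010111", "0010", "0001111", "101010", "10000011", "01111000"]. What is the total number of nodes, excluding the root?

Trie structure (* marks end of a word):
(root)
├─ 0
│  ├─ 0
│  │  ├─ 0
│  │  │  └─ 1
│  │  │     └─ 1
│  │  │        └─ 1
│  │  │           └─ 1 *
│  │  └─ 1
│  │     └─ 0 *
│  └─ 1
│     ├─ 0
│     │  └─ 1
│     │     └─ 1
│     │        └─ 1 *
│     │           └─ 1
│     │              └─ 0
│     │                 └─ 0 *
│     └─ 1
│        └─ 1
│           └─ 1
│              └─ 0
│                 └─ 0
│                    └─ 0 *
└─ 1
   ├─ 0
   │  ├─ 0
   │  │  ├─ 0
   │  │  │  └─ 0
   │  │  │     └─ 0
   │  │  │        └─ 1
   │  │  │           └─ 1 *
   │  │  └─ 1 *
   │  └─ 1
   │     └─ 0
   │        └─ 1
   │           └─ 0 *
   └─ 1
      └─ 0
         └─ 0 *
Counting every labelled node above: 39.

39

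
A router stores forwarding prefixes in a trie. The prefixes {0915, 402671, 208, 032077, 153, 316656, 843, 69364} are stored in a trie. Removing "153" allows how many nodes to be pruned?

Walk "153" from the leaf back toward the root, removing each node that no remaining word uses.
No other word shares any prefix with "153", so all 3 of its nodes go.
Nodes removed: 3

3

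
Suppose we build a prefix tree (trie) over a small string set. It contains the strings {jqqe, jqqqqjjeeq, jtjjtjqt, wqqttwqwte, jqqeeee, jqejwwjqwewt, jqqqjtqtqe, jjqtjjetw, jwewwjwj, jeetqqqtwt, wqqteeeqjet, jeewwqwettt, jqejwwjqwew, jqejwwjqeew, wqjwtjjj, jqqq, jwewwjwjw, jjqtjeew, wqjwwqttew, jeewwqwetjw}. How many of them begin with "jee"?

3

Traverse to the node for "jee", then collect every word in that subtree.
Matches: "jeetqqqtwt", "jeewwqwetjw", "jeewwqwettt"
Count: 3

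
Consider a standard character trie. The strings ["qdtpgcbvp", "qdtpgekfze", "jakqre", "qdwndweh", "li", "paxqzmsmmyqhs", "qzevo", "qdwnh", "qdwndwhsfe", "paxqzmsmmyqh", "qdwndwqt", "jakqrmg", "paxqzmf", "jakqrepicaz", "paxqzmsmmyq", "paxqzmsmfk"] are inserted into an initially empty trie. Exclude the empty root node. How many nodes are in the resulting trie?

62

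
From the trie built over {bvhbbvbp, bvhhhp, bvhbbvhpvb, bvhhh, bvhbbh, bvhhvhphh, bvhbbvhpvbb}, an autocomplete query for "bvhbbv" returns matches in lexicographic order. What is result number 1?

Words with prefix "bvhbbv", in lexicographic order: "bvhbbvbp", "bvhbbvhpvb", "bvhbbvhpvbb"
The 1st is bvhbbvbp.

bvhbbvbp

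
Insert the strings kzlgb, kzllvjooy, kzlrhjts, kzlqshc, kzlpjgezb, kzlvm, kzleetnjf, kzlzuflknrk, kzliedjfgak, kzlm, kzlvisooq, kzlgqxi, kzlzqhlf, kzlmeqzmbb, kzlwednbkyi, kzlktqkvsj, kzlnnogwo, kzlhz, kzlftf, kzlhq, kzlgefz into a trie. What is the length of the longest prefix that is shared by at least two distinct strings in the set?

The deepest shared node is where two words last agree before diverging.
e.g. "kzlgb" and "kzlgefz" share the prefix "kzlg" of length 4; no pair shares a longer one.
Longest shared-prefix length: 4

4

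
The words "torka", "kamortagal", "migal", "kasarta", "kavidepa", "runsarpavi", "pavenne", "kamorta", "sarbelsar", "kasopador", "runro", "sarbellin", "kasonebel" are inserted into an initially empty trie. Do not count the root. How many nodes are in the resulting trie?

Trace insertions, counting only characters that open a new branch:
  "torka" → 5 new (t, o, r, k, a)
  "kamortagal" → 10 new (k, a, m, o, r, t, a, g, a, l)
  "migal" → 5 new (m, i, g, a, l)
  "kasarta" → prefix "ka" already present; 5 new (s, a, r, t, a)
  "kavidepa" → prefix "ka" already present; 6 new (v, i, d, e, p, a)
  "runsarpavi" → 10 new (r, u, n, s, a, r, p, a, v, i)
  "pavenne" → 7 new (p, a, v, e, n, n, e)
  "kamorta" → prefix "kamorta" already present; 0 new (none)
  "sarbelsar" → 9 new (s, a, r, b, e, l, s, a, r)
  "kasopador" → prefix "kas" already present; 6 new (o, p, a, d, o, r)
  "runro" → prefix "run" already present; 2 new (r, o)
  "sarbellin" → prefix "sarbel" already present; 3 new (l, i, n)
  "kasonebel" → prefix "kaso" already present; 5 new (n, e, b, e, l)
Total nodes = 5 + 10 + 5 + 5 + 6 + 10 + 7 + 0 + 9 + 6 + 2 + 3 + 5 = 73

73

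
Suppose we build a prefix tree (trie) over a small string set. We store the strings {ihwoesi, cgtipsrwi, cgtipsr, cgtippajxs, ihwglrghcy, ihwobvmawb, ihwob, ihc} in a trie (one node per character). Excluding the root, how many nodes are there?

35

Count nodes per top-level branch (shared prefixes stored once):
  'c'-branch (cgtippajxs, cgtipsr, cgtipsrwi): 14 nodes
  'i'-branch (ihc, ihwglrghcy, ihwob, ihwobvmawb, ihwoesi): 21 nodes
Sum: 35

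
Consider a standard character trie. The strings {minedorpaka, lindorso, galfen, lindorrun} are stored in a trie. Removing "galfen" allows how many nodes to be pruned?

6

A node on "galfen"'s path can go only if nothing else ends at it or branches off below it.
No other word shares any prefix with "galfen", so all 6 of its nodes go.
Nodes removed: 6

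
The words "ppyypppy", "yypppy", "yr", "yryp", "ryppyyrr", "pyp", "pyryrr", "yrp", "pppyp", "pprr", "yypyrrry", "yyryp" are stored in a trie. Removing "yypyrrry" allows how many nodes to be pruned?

After clearing the end-marker at "yypyrrry", prune upward until reaching a node still needed by another word.
The suffix "yrrry" (5 nodes) is used only by "yypyrrry"; the node for "yyp" still has the child "p", so pruning stops there.
Nodes removed: 5

5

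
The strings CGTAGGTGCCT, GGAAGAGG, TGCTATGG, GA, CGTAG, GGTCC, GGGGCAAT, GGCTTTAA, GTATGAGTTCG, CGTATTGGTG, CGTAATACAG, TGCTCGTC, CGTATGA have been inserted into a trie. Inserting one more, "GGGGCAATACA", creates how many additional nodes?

Walking "GGGGCAATACA" from the root, the first 8 characters ("GGGGCAAT") follow existing edges; "A" is the first miss.
So 11 − 8 = 3 new nodes.

3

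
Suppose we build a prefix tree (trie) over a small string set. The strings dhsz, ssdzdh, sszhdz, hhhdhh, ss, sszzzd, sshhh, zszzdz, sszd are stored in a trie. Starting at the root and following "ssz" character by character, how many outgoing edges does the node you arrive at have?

The children of the "ssz" node are the distinct next characters among strings starting with "ssz".
Distinct next characters after "ssz": d, h, z.
That node has 3 child edges.

3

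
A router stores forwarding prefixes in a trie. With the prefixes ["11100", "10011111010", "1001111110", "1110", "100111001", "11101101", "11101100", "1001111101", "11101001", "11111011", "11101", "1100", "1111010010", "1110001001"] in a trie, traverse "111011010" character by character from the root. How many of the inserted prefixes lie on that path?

Walk "111011010" from the root; an end-of-word marker is hit whenever a stored word is a prefix of "111011010".
Prefixes of the query that are stored words: "1110", "11101", "11101101"
Count: 3

3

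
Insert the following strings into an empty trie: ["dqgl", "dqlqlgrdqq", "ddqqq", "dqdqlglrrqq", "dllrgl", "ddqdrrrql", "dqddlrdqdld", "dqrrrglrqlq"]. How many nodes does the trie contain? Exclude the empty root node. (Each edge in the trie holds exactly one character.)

Trace insertions, counting only characters that open a new branch:
  "dqgl" → 4 new (d, q, g, l)
  "dqlqlgrdqq" → prefix "dq" already present; 8 new (l, q, l, g, r, d, q, q)
  "ddqqq" → prefix "d" already present; 4 new (d, q, q, q)
  "dqdqlglrrqq" → prefix "dq" already present; 9 new (d, q, l, g, l, r, r, q, q)
  "dllrgl" → prefix "d" already present; 5 new (l, l, r, g, l)
  "ddqdrrrql" → prefix "ddq" already present; 6 new (d, r, r, r, q, l)
  "dqddlrdqdld" → prefix "dqd" already present; 8 new (d, l, r, d, q, d, l, d)
  "dqrrrglrqlq" → prefix "dq" already present; 9 new (r, r, r, g, l, r, q, l, q)
Total nodes = 4 + 8 + 4 + 9 + 5 + 6 + 8 + 9 = 53

53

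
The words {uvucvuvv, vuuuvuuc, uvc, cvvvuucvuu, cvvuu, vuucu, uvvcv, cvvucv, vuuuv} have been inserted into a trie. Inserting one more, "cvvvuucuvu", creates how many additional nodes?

The longest prefix of "cvvvuucuvu" already in the trie is "cvvvuuc" (length 7).
Each of the 3 remaining characters creates one node.

3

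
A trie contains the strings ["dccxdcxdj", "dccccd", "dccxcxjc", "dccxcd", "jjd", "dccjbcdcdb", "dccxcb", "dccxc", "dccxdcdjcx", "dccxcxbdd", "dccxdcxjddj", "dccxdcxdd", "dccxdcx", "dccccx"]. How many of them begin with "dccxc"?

Walk to "dccxc"; the words in its subtree are exactly those with that prefix.
Matches: "dccxc", "dccxcb", "dccxcd", "dccxcxbdd", "dccxcxjc"
Count: 5

5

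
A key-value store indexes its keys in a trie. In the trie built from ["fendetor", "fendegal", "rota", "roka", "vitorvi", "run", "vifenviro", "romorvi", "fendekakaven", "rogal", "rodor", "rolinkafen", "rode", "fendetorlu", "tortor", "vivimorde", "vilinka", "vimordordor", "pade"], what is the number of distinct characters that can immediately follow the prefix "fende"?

3

The children of the "fende" node are the distinct next characters among strings starting with "fende".
Distinct next characters after "fende": g, k, t.
That node has 3 child edges.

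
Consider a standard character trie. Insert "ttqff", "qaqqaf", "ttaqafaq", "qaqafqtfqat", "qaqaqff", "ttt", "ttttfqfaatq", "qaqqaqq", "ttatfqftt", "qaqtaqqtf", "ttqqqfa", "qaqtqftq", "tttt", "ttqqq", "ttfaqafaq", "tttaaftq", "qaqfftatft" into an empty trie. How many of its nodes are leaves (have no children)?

14

A leaf is a node with no children — equivalently, the end of a word that is not a proper prefix of any other stored word.
Those words: "qaqafqtfqat", "qaqaqff", "qaqfftatft", "qaqqaf", "qaqqaqq", "qaqtaqqtf", "qaqtqftq", "ttaqafaq", "ttatfqftt", "ttfaqafaq", "ttqff", "ttqqqfa", "tttaaftq", "ttttfqfaatq"
Leaf count: 14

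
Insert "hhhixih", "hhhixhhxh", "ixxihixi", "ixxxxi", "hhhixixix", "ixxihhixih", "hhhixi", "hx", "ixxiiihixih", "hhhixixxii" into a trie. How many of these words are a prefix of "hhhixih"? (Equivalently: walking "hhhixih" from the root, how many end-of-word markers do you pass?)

2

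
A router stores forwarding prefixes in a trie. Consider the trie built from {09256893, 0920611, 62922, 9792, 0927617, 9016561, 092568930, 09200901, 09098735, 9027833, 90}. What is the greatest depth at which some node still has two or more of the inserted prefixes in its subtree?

Equivalently: take the maximum, over all pairs, of their longest common prefix length.
e.g. "09256893" and "092568930" share the prefix "09256893" of length 8; no pair shares a longer one.
Longest shared-prefix length: 8

8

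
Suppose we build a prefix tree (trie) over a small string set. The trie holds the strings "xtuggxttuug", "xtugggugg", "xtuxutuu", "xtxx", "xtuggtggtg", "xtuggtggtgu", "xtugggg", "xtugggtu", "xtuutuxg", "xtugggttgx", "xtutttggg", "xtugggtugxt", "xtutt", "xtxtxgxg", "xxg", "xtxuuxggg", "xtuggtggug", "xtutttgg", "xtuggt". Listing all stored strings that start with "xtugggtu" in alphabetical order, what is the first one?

Filter for "xtugggtu…" and sort: "xtugggtu", "xtugggtugxt"
The 1st is xtugggtu.

xtugggtu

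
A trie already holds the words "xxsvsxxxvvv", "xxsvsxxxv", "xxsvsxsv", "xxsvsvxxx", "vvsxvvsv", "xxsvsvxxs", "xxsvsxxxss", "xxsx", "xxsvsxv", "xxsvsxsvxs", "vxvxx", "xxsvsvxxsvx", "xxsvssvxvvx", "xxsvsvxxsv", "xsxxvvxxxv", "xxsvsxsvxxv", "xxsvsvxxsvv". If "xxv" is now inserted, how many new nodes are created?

Walking "xxv" from the root, the first 2 characters ("xx") follow existing edges; "v" is the first miss.
New nodes needed: |"xxv"| − 2 = 3 − 2 = 1.

1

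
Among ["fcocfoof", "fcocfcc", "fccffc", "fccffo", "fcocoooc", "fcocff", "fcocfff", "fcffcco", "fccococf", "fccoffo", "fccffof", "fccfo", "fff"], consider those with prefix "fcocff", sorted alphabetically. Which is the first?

fcocff

DFS of the "fcocff" subtree visits, in order: "fcocff", "fcocfff"
Position 1: fcocff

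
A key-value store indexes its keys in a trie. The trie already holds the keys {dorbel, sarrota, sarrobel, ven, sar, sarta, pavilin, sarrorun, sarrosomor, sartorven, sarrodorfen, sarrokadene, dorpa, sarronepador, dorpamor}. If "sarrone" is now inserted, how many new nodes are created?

0

"sarrone" is already a full path in the trie; only an end-marker is added.
No new nodes are needed: 0.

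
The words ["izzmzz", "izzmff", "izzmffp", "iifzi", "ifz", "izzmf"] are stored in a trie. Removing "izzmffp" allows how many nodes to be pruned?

1

Walk "izzmffp" from the leaf back toward the root, removing each node that no remaining word uses.
The suffix "p" (1 node) is used only by "izzmffp"; "izzmff" is itself a stored word, so pruning stops there.
Nodes removed: 1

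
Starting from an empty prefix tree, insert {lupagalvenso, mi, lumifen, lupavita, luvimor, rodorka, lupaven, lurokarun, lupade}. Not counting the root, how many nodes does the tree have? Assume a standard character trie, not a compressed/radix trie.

46

Trace insertions, counting only characters that open a new branch:
  "lupagalvenso" → 12 new (l, u, p, a, g, a, l, v, e, n, s, o)
  "mi" → 2 new (m, i)
  "lumifen" → prefix "lu" already present; 5 new (m, i, f, e, n)
  "lupavita" → prefix "lupa" already present; 4 new (v, i, t, a)
  "luvimor" → prefix "lu" already present; 5 new (v, i, m, o, r)
  "rodorka" → 7 new (r, o, d, o, r, k, a)
  "lupaven" → prefix "lupav" already present; 2 new (e, n)
  "lurokarun" → prefix "lu" already present; 7 new (r, o, k, a, r, u, n)
  "lupade" → prefix "lupa" already present; 2 new (d, e)
Total nodes = 12 + 2 + 5 + 4 + 5 + 7 + 2 + 7 + 2 = 46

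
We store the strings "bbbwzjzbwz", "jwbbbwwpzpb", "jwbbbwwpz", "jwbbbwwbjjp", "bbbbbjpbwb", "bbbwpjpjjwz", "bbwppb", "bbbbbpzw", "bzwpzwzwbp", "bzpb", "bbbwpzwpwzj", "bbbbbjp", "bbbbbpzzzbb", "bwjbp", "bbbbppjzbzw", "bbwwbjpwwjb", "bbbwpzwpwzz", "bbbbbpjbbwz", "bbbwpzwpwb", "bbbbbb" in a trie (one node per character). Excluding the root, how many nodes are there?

Count nodes per top-level branch (shared prefixes stored once):
  'b'-branch (bbbbbb, bbbbbjp, bbbbbjpbwb, bbbbbpjbbwz, bbbbbpzw, bbbbbpzzzbb, bbbbppjzbzw, bbbwpjpjjwz, bbbwpzwpwb, bbbwpzwpwzj, bbbwpzwpwzz, bbbwzjzbwz, bbwppb, bbwwbjpwwjb, bwjbp, bzpb, bzwpzwzwbp): 79 nodes
  'j'-branch (jwbbbwwbjjp, jwbbbwwpz, jwbbbwwpzpb): 15 nodes
Sum: 94

94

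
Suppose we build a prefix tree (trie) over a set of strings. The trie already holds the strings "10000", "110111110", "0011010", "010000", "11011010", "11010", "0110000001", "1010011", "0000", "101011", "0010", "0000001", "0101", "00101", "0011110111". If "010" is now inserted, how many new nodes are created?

Every character of "010" already lies on an existing path (it is a prefix of some stored word).
No new nodes are needed: 0.

0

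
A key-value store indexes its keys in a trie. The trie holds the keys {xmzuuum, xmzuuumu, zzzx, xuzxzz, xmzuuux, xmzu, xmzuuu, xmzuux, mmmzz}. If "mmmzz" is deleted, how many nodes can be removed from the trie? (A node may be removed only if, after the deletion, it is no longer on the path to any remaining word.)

5

Walk "mmmzz" from the leaf back toward the root, removing each node that no remaining word uses.
No other word shares any prefix with "mmmzz", so all 5 of its nodes go.
Nodes removed: 5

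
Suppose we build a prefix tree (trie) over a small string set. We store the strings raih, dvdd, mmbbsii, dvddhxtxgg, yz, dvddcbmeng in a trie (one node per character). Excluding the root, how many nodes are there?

Insert word by word; a character creates a node only if that edge doesn't already exist:
  "raih" → 4 new (r, a, i, h)
  "dvdd" → 4 new (d, v, d, d)
  "mmbbsii" → 7 new (m, m, b, b, s, i, i)
  "dvddhxtxgg" → prefix "dvdd" already present; 6 new (h, x, t, x, g, g)
  "yz" → 2 new (y, z)
  "dvddcbmeng" → prefix "dvdd" already present; 6 new (c, b, m, e, n, g)
Total nodes = 4 + 4 + 7 + 6 + 2 + 6 = 29

29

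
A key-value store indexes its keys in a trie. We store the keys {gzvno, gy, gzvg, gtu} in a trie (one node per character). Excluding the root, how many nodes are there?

9

For each word, the new-node count is its length minus the longest prefix already in the trie:
  "gzvno" → 5 new (g, z, v, n, o)
  "gy" → prefix "g" already present; 1 new (y)
  "gzvg" → prefix "gzv" already present; 1 new (g)
  "gtu" → prefix "g" already present; 2 new (t, u)
Total nodes = 5 + 1 + 1 + 2 = 9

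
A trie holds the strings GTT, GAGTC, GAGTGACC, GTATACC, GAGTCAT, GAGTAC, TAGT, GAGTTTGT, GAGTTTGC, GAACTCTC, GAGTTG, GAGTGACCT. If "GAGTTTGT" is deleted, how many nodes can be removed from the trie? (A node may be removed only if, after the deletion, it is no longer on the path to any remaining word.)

1

A node on "GAGTTTGT"'s path can go only if nothing else ends at it or branches off below it.
The suffix "T" (1 node) is used only by "GAGTTTGT"; the node for "GAGTTTG" still has the child "C", so pruning stops there.
Nodes removed: 1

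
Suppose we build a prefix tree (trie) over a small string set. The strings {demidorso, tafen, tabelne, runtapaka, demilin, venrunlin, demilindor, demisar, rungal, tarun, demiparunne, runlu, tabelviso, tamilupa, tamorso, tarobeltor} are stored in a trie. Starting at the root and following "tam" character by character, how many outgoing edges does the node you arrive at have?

Follow the path "tam" to its node, then look at its outgoing edges.
Characters that immediately follow "tam" among the stored strings: {i, o}.
That node has 2 child edges.

2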